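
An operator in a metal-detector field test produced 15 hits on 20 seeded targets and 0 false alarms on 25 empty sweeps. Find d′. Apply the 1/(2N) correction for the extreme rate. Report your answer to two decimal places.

d′ = 2.73

The false-alarm rate is 0/25 = 0, so apply the 1/(2N) correction: FA → 1/(2·25) = 0.02000.
z(H) = z(0.75000) = 0.674
z(FA) = z(0.02000) = -2.054
d' = 0.674 − (-2.054) = 2.728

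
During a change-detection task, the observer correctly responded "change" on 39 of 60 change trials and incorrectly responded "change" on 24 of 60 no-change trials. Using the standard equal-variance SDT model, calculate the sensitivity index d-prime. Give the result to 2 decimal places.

d-prime = 0.64

H = 39/60 = 0.6500
FA = 24/60 = 0.4000
z(H) = 0.3853
z(FA) = -0.2533
d' = z(H) − z(FA) = 0.3853 − (-0.2533) = 0.6386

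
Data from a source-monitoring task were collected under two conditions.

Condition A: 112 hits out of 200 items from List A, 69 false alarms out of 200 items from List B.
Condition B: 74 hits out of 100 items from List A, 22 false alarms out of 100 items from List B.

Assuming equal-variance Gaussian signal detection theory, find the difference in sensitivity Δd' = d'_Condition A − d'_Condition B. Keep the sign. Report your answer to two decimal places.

Δd' = -0.87

Condition A: z(0.5600) = 0.151, z(0.3450) = -0.399, d' = 0.550
Condition B: z(0.7400) = 0.643, z(0.2200) = -0.772, d' = 1.415
Δd' = d'_Condition A − d'_Condition B = 0.550 − 1.415 = -0.865
Condition B has the higher sensitivity.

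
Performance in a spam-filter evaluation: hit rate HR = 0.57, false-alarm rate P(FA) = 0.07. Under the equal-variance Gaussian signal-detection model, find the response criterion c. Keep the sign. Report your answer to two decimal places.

c = 0.65

Φ⁻¹(0.57) = 0.1764, Φ⁻¹(0.07) = -1.4758
c = −½·[z(H) + z(FA)] = −0.5 × (0.1764 + (-1.4758)) = 0.6497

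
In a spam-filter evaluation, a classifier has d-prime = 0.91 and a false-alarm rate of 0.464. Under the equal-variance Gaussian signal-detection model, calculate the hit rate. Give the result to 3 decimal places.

hit rate = 0.794

z(false-alarm rate) = z(0.464) = -0.0904
z(H) = z(FA) + d' = -0.0904 + 0.91 = 0.8196
hit rate = Φ(0.8196) = 0.7938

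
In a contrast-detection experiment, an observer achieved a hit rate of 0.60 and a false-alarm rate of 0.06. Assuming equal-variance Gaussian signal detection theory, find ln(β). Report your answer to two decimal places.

Φ⁻¹(H) = 0.253
Φ⁻¹(FA) = -1.555
ln β = −½·[z(H)² − z(FA)²] = −0.5 × (0.064 − 2.418) = 1.177

ln β = 1.18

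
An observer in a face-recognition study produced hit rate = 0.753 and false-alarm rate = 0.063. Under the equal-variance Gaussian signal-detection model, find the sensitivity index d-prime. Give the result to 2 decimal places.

d-prime = 2.21

z(H) = 0.684
z(FA) = -1.530
d' = z(H) − z(FA) = 0.684 − (-1.530) = 2.214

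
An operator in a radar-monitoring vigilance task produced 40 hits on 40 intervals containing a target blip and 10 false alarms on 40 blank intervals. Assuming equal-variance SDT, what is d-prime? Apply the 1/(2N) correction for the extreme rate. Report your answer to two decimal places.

The hit rate is 40/40 = 1, so apply the 1/(2N) correction: H → 1 − 1/(2·40) = 0.98750.
z(H) = z(0.98750) = 2.241
z(FA) = z(0.25000) = -0.674
d' = 2.241 − (-0.674) = 2.915

d-prime = 2.92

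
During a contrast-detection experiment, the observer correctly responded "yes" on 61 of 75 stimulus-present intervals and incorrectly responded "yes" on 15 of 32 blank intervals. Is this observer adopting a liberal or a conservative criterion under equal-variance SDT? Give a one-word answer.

liberal

z(H) = 0.890, z(FA) = -0.078
c = −½·(z(H) + z(FA)) = -0.406
c < 0 → liberal criterion (biased toward responding “yes”).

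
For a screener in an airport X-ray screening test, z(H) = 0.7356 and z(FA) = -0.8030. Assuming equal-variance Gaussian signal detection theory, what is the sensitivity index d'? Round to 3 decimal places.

d' = z(H) − z(FA) = 0.7356 − (-0.8030) = 1.5386

d' = 1.539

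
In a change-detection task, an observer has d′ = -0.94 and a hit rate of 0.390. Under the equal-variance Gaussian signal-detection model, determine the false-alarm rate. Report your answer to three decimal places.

z(hit rate) = z(0.390) = -0.2793
z(FA) = z(H) − d' = -0.2793 − (-0.94) = 0.6607
false-alarm rate = Φ(0.6607) = 0.7456

false-alarm rate = 0.746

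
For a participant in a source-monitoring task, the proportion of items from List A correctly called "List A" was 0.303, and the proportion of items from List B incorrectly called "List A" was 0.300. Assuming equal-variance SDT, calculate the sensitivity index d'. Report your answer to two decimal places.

d' = 0.01

Φ⁻¹(H) = -0.5158
Φ⁻¹(FA) = -0.5244
d' = z(H) − z(FA) = -0.5158 − (-0.5244) = 0.0086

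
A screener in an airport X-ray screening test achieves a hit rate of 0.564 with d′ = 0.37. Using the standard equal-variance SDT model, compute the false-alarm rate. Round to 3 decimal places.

z(hit rate) = z(0.564) = 0.1611
z(FA) = z(H) − d' = 0.1611 − 0.37 = -0.2089
false-alarm rate = Φ(-0.2089) = 0.4173

false-alarm rate = 0.417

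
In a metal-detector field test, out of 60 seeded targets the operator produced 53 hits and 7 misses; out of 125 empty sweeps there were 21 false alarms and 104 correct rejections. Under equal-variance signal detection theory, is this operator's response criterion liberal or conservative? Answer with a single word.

liberal

z(H) = 1.192, z(FA) = -0.962
c = −½·(z(H) + z(FA)) = -0.115
c < 0 → liberal criterion (biased toward responding “yes”).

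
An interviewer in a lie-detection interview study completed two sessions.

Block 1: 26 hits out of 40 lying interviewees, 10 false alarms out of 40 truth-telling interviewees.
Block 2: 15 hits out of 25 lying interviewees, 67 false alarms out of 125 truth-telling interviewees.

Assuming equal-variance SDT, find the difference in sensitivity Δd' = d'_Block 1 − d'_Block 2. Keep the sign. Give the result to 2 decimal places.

Block 1: z(0.6500) = 0.385, z(0.2500) = -0.674, d' = 1.059
Block 2: z(0.6000) = 0.253, z(0.5360) = 0.090, d' = 0.163
Δd' = d'_Block 1 − d'_Block 2 = 1.059 − 0.163 = 0.896
Block 1 has the higher sensitivity.

Δd' = 0.90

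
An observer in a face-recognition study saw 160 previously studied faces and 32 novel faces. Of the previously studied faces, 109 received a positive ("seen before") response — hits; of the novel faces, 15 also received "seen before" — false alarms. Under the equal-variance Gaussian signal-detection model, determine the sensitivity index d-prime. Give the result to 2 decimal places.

d-prime = 0.55

H = 109/160 = 0.6813
FA = 15/32 = 0.4688
z(H) = z(0.6813) = 0.4713
z(FA) = z(0.4688) = -0.0783
d' = z(H) − z(FA) = 0.4713 − (-0.0783) = 0.5496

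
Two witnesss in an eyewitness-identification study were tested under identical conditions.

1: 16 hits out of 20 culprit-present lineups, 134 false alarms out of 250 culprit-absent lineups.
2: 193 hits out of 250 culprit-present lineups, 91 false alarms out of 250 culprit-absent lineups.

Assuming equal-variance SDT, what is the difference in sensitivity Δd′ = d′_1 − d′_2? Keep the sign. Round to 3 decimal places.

1: z(0.8000) = 0.8416, z(0.5360) = 0.0904, d' = 0.7512
2: z(0.7720) = 0.7454, z(0.3640) = -0.3478, d' = 1.0932
Δd' = d'_1 − d'_2 = 0.7512 − 1.0932 = -0.3420
2 has the higher sensitivity.

Δd′ = -0.342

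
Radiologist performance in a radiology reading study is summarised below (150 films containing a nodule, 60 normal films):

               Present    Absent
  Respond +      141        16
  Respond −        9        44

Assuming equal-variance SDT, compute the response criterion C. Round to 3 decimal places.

H = 141/150 = 0.9400
FA = 16/60 = 0.2667
z(0.9400) = 1.5548, z(0.2667) = -0.6228
c = −½·[z(H) + z(FA)] = −0.5 × (1.5548 + (-0.6228)) = -0.4660
c < 0: the radiologist has a liberal response bias.

C = -0.466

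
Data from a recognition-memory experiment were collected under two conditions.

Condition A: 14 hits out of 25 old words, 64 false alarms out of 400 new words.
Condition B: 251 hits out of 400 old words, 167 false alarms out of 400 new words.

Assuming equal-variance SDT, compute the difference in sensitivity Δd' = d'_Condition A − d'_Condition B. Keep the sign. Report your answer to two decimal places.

Δd' = 0.61

Condition A: z(0.5600) = 0.151, z(0.1600) = -0.994, d' = 1.145
Condition B: z(0.6275) = 0.325, z(0.4175) = -0.208, d' = 0.533
Δd' = d'_Condition A − d'_Condition B = 1.145 − 0.533 = 0.612
Condition A has the higher sensitivity.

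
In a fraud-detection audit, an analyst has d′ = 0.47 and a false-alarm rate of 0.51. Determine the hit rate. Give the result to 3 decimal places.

hit rate = 0.690

z(false-alarm rate) = z(0.51) = 0.0251
z(H) = z(FA) + d' = 0.0251 + 0.47 = 0.4951
hit rate = Φ(0.4951) = 0.6897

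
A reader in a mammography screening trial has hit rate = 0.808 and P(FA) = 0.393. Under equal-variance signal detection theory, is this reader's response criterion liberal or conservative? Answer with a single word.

liberal

z(H) = 0.871, z(FA) = -0.272
c = −½·(z(H) + z(FA)) = -0.2995
c < 0 → liberal criterion (biased toward responding “yes”).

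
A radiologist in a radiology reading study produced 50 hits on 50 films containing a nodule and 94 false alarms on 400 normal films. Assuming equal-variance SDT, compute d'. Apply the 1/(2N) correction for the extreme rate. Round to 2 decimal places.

d' = 3.05

The hit rate is 50/50 = 1, so apply the 1/(2N) correction: H → 1 − 1/(2·50) = 0.99000.
z(H) = z(0.99000) = 2.326
z(FA) = z(0.23500) = -0.722
d' = 2.326 − (-0.722) = 3.048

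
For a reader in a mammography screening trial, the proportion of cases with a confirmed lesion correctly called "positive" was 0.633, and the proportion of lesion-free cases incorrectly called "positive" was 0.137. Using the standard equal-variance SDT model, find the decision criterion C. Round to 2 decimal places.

z(0.633) = 0.340, z(0.137) = -1.094
c = −½·[z(H) + z(FA)] = −0.5 × (0.340 + (-1.094)) = 0.377
c > 0: the reader has a conservative response bias.

C = 0.38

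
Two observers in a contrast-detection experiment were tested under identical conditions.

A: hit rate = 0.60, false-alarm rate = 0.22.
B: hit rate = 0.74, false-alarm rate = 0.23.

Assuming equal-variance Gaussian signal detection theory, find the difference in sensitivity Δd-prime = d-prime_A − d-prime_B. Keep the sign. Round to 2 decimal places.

A: z(0.60) = 0.253, z(0.22) = -0.772, d' = 1.025
B: z(0.74) = 0.643, z(0.23) = -0.739, d' = 1.382
Δd' = d'_A − d'_B = 1.025 − 1.382 = -0.357
B has the higher sensitivity.

Δd-prime = -0.36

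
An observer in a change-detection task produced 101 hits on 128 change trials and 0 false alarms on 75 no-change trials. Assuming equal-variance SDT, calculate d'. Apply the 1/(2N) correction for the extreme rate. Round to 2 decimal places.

d' = 3.28

The false-alarm rate is 0/75 = 0, so apply the 1/(2N) correction: FA → 1/(2·75) = 0.00667.
z(H) = z(0.78906) = 0.803
z(FA) = z(0.00667) = -2.475
d' = 0.803 − (-2.475) = 3.278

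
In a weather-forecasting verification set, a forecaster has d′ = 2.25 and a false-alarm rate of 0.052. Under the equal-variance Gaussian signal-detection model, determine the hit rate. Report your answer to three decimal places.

hit rate = 0.734

z(false-alarm rate) = z(0.052) = -1.6258
z(H) = z(FA) + d' = -1.6258 + 2.25 = 0.6242
hit rate = Φ(0.6242) = 0.7338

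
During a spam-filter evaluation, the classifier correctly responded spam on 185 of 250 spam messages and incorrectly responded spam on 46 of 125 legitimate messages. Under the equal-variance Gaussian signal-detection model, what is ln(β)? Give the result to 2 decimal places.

H = 185/250 = 0.7400
FA = 46/125 = 0.3680
z(0.7400) = 0.643, z(0.3680) = -0.337
ln β = −½·[z(H)² − z(FA)²] = −0.5 × (0.413 − 0.114) = -0.1495

ln β = -0.15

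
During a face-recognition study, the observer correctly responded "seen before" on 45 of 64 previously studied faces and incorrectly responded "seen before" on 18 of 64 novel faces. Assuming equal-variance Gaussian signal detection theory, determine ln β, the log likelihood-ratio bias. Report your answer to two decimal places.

H = 45/64 = 0.7031
FA = 18/64 = 0.2812
z(H) = 0.533
z(FA) = -0.579
ln β = −½·[z(H)² − z(FA)²] = −0.5 × (0.284 − 0.335) = 0.0255

ln β = 0.03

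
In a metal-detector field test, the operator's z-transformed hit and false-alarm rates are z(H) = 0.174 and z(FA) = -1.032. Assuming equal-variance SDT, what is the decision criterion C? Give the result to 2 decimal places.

C = 0.43

c = −½·[z(H) + z(FA)] = −½·(0.174 + (-1.032)) = 0.429
c > 0: the operator has a conservative response bias.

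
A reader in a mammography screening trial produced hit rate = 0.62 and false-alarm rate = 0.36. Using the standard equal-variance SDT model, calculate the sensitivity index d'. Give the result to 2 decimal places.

z(H) = z(0.62) = 0.305
z(FA) = z(0.36) = -0.358
d' = z(H) − z(FA) = 0.305 − (-0.358) = 0.663

d' = 0.66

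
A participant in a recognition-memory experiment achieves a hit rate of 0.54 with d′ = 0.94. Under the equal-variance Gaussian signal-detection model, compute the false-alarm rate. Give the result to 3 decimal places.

z(hit rate) = z(0.54) = 0.1004
z(FA) = z(H) − d' = 0.1004 − 0.94 = -0.8396
false-alarm rate = Φ(-0.8396) = 0.2006

false-alarm rate = 0.201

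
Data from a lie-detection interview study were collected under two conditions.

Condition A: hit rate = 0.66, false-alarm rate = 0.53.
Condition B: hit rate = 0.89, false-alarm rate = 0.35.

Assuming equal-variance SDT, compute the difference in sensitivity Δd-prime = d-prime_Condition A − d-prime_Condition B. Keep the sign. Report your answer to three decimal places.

Condition A: z(0.66) = 0.4125, z(0.53) = 0.0753, d' = 0.3372
Condition B: z(0.89) = 1.2265, z(0.35) = -0.3853, d' = 1.6118
Δd' = d'_Condition A − d'_Condition B = 0.3372 − 1.6118 = -1.2746
Condition B has the higher sensitivity.

Δd-prime = -1.275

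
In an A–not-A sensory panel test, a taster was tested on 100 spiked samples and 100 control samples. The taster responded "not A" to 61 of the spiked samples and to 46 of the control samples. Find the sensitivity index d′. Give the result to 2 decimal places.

H = 61/100 = 0.6100
FA = 46/100 = 0.4600
z(H) = z(0.6100) = 0.2793
z(FA) = z(0.4600) = -0.1004
d' = z(H) − z(FA) = 0.2793 − (-0.1004) = 0.3797

d′ = 0.38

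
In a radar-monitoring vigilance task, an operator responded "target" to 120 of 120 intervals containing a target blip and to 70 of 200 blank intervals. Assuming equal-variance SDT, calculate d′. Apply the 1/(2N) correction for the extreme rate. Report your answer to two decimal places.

d′ = 3.02

The hit rate is 120/120 = 1, so apply the 1/(2N) correction: H → 1 − 1/(2·120) = 0.99583.
z(H) = z(0.99583) = 2.638
z(FA) = z(0.35000) = -0.385
d' = 2.638 − (-0.385) = 3.023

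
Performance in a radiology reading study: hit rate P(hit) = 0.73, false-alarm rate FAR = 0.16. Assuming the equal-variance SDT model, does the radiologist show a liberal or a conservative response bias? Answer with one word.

z(H) = 0.613, z(FA) = -0.994
c = −½·(z(H) + z(FA)) = 0.1905
c > 0 → conservative criterion (biased toward responding “no”).

conservative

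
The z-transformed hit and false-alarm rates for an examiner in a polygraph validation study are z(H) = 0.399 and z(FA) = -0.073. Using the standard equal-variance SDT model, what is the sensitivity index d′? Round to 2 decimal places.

d′ = 0.47

d' = z(H) − z(FA) = 0.399 − (-0.073) = 0.472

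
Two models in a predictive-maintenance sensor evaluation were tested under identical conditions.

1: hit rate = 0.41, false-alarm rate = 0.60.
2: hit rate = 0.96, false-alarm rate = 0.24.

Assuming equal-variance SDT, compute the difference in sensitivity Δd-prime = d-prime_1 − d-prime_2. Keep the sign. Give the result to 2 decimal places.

1: z(0.41) = -0.228, z(0.60) = 0.253, d' = -0.481
2: z(0.96) = 1.751, z(0.24) = -0.706, d' = 2.457
Δd' = d'_1 − d'_2 = -0.481 − 2.457 = -2.938
2 has the higher sensitivity.

Δd-prime = -2.94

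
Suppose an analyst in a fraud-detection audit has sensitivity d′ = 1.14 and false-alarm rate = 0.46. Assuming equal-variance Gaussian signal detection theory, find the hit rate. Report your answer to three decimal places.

hit rate = 0.851

z(false-alarm rate) = z(0.46) = -0.1004
z(H) = z(FA) + d' = -0.1004 + 1.14 = 1.0396
hit rate = Φ(1.0396) = 0.8507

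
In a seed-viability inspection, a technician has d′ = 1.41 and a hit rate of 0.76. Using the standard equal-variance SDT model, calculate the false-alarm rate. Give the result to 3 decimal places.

false-alarm rate = 0.241

z(hit rate) = z(0.76) = 0.7063
z(FA) = z(H) − d' = 0.7063 − 1.41 = -0.7037
false-alarm rate = Φ(-0.7037) = 0.2408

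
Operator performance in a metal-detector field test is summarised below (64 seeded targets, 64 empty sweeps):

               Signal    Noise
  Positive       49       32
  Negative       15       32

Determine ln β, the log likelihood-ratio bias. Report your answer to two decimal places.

ln β = -0.26

H = 49/64 = 0.7656
FA = 32/64 = 0.5000
Φ⁻¹(0.7656) = 0.724, Φ⁻¹(0.5000) = 0.000
ln β = −½·[z(H)² − z(FA)²] = −0.5 × (0.524 − 0.000) = -0.262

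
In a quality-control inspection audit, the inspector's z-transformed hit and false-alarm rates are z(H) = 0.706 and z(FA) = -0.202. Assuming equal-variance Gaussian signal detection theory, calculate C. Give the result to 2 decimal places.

c = −½·[z(H) + z(FA)] = −½·(0.706 + (-0.202)) = -0.252
c < 0: the inspector has a liberal response bias.

C = -0.25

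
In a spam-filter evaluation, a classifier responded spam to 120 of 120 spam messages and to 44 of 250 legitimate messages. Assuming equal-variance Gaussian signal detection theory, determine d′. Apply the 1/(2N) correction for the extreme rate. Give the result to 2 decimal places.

d′ = 3.57

The hit rate is 120/120 = 1, so apply the 1/(2N) correction: H → 1 − 1/(2·120) = 0.99583.
z(H) = z(0.99583) = 2.638
z(FA) = z(0.17600) = -0.931
d' = 2.638 − (-0.931) = 3.569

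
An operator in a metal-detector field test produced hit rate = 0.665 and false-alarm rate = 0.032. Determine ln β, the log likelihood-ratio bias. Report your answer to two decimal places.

Φ⁻¹(H) = Φ⁻¹(0.665) = 0.426
Φ⁻¹(FA) = Φ⁻¹(0.032) = -1.852
ln β = −½·[z(H)² − z(FA)²] = −0.5 × (0.181 − 3.430) = 1.6245

ln β = 1.62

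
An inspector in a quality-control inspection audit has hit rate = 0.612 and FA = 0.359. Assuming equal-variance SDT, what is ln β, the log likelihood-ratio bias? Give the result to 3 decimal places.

ln β = 0.025

z(0.612) = 0.2845, z(0.359) = -0.3611
ln β = −½·[z(H)² − z(FA)²] = −0.5 × (0.0809 − 0.1304) = 0.02475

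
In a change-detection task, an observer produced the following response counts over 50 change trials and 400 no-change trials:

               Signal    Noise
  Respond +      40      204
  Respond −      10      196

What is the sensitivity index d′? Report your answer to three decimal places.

d′ = 0.817

H = 40/50 = 0.8000
FA = 204/400 = 0.5100
z(H) = 0.8416
z(FA) = 0.0251
d' = z(H) − z(FA) = 0.8416 − 0.0251 = 0.8165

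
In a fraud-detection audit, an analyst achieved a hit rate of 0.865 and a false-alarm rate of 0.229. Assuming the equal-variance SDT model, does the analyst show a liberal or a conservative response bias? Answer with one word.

liberal

z(H) = 1.103, z(FA) = -0.742
c = −½·(z(H) + z(FA)) = -0.1805
c < 0 → liberal criterion (biased toward responding “yes”).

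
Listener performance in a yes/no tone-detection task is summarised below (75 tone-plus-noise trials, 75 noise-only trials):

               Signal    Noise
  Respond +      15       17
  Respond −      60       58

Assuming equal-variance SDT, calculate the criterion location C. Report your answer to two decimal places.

C = 0.80

H = 15/75 = 0.2000
FA = 17/75 = 0.2267
Φ⁻¹(H) = -0.8416
Φ⁻¹(FA) = -0.7498
c = −½·[z(H) + z(FA)] = −0.5 × (-0.8416 + (-0.7498)) = 0.7957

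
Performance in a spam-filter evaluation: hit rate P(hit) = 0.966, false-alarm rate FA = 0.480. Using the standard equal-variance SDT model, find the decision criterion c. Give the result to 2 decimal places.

z(H) = 1.8250
z(FA) = -0.0502
c = −½·[z(H) + z(FA)] = −0.5 × (1.8250 + (-0.0502)) = -0.8874
c < 0: the classifier has a liberal response bias.

c = -0.89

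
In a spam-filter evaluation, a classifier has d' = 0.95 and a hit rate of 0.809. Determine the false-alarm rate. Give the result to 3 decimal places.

z(hit rate) = z(0.809) = 0.8742
z(FA) = z(H) − d' = 0.8742 − 0.95 = -0.0758
false-alarm rate = Φ(-0.0758) = 0.4698

false-alarm rate = 0.470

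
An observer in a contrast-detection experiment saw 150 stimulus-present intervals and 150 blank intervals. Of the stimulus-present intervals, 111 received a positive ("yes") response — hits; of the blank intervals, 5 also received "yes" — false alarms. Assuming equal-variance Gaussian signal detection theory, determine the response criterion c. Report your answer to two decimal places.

H = 111/150 = 0.7400
FA = 5/150 = 0.0333
z(0.7400) = 0.6433, z(0.0333) = -1.8344
c = −½·[z(H) + z(FA)] = −0.5 × (0.6433 + (-1.8344)) = 0.59555

c = 0.60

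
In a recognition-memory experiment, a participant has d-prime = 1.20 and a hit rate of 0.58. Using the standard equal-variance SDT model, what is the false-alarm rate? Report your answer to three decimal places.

z(hit rate) = z(0.58) = 0.2019
z(FA) = z(H) − d' = 0.2019 − 1.20 = -0.9981
false-alarm rate = Φ(-0.9981) = 0.1591

false-alarm rate = 0.159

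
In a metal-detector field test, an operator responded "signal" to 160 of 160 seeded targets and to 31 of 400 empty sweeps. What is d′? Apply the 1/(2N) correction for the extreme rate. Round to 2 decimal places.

d′ = 4.16

The hit rate is 160/160 = 1, so apply the 1/(2N) correction: H → 1 − 1/(2·160) = 0.99687.
z(H) = z(0.99687) = 2.734
z(FA) = z(0.07750) = -1.422
d' = 2.734 − (-1.422) = 4.156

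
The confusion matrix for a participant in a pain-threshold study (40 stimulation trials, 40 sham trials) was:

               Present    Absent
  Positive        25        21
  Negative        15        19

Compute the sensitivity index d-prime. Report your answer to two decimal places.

d-prime = 0.26

H = 25/40 = 0.6250
FA = 21/40 = 0.5250
Φ⁻¹(H) = Φ⁻¹(0.6250) = 0.3186
Φ⁻¹(FA) = Φ⁻¹(0.5250) = 0.0627
d' = z(H) − z(FA) = 0.3186 − 0.0627 = 0.2559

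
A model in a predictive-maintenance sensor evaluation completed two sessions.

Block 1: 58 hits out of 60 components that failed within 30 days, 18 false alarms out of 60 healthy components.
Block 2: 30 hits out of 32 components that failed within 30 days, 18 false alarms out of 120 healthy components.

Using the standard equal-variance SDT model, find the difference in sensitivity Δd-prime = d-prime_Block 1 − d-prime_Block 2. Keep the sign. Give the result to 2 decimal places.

Block 1: z(0.9667) = 1.834, z(0.3000) = -0.524, d' = 2.358
Block 2: z(0.9375) = 1.534, z(0.1500) = -1.036, d' = 2.570
Δd' = d'_Block 1 − d'_Block 2 = 2.358 − 2.570 = -0.212
Block 2 has the higher sensitivity.

Δd-prime = -0.21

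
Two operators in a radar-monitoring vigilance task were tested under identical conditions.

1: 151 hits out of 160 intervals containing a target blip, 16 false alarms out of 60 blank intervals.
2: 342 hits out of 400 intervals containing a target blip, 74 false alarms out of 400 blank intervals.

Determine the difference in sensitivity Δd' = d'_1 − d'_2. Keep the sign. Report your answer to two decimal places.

Δd' = 0.26

1: z(0.9437) = 1.587, z(0.2667) = -0.623, d' = 2.210
2: z(0.8550) = 1.058, z(0.1850) = -0.896, d' = 1.954
Δd' = d'_1 − d'_2 = 2.210 − 1.954 = 0.256
1 has the higher sensitivity.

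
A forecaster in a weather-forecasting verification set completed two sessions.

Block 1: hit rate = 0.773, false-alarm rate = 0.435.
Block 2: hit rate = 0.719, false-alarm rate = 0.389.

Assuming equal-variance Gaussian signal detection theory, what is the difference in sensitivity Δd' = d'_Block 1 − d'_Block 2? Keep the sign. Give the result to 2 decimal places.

Block 1: z(0.773) = 0.749, z(0.435) = -0.164, d' = 0.913
Block 2: z(0.719) = 0.580, z(0.389) = -0.282, d' = 0.862
Δd' = d'_Block 1 − d'_Block 2 = 0.913 − 0.862 = 0.051
Block 1 has the higher sensitivity.

Δd' = 0.05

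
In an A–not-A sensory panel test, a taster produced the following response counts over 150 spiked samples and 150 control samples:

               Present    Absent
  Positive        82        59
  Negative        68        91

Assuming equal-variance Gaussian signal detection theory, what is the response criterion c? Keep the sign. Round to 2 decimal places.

c = 0.08

H = 82/150 = 0.5467
FA = 59/150 = 0.3933
z(H) = z(0.5467) = 0.1173
z(FA) = z(0.3933) = -0.2707
c = −½·[z(H) + z(FA)] = −0.5 × (0.1173 + (-0.2707)) = 0.0767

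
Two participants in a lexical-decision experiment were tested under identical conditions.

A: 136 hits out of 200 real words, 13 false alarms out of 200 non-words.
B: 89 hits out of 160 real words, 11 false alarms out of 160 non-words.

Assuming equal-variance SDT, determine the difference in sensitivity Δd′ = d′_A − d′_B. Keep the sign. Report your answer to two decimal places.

Δd′ = 0.36

A: z(0.6800) = 0.468, z(0.0650) = -1.514, d' = 1.982
B: z(0.5563) = 0.142, z(0.0688) = -1.485, d' = 1.627
Δd' = d'_A − d'_B = 1.982 − 1.627 = 0.355
A has the higher sensitivity.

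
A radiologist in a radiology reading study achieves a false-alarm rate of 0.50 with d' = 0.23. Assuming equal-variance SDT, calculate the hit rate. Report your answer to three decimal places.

hit rate = 0.591

z(false-alarm rate) = z(0.50) = 0.0000
z(H) = z(FA) + d' = 0.0000 + 0.23 = 0.2300
hit rate = Φ(0.2300) = 0.5910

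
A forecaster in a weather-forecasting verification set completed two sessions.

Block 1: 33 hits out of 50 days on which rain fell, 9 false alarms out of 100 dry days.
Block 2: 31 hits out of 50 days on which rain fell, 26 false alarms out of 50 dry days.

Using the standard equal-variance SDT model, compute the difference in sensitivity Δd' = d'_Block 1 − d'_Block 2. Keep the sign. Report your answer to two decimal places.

Δd' = 1.50

Block 1: z(0.6600) = 0.412, z(0.0900) = -1.341, d' = 1.753
Block 2: z(0.6200) = 0.305, z(0.5200) = 0.050, d' = 0.255
Δd' = d'_Block 1 − d'_Block 2 = 1.753 − 0.255 = 1.498
Block 1 has the higher sensitivity.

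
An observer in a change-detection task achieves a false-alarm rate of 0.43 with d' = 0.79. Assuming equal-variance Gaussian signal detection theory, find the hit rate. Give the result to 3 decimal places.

z(false-alarm rate) = z(0.43) = -0.1764
z(H) = z(FA) + d' = -0.1764 + 0.79 = 0.6136
hit rate = Φ(0.6136) = 0.7303

hit rate = 0.730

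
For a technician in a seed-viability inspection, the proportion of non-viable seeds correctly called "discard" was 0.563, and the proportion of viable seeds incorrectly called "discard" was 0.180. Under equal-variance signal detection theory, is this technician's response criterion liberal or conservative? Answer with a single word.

z(H) = 0.159, z(FA) = -0.915
c = −½·(z(H) + z(FA)) = 0.378
c > 0 → conservative criterion (biased toward responding “no”).

conservative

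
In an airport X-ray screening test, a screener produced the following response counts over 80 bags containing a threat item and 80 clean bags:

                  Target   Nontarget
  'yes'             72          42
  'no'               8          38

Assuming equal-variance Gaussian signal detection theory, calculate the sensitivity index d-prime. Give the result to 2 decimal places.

H = 72/80 = 0.9000
FA = 42/80 = 0.5250
Φ⁻¹(H) = Φ⁻¹(0.9000) = 1.282
Φ⁻¹(FA) = Φ⁻¹(0.5250) = 0.063
d' = z(H) − z(FA) = 1.282 − 0.063 = 1.219

d-prime = 1.22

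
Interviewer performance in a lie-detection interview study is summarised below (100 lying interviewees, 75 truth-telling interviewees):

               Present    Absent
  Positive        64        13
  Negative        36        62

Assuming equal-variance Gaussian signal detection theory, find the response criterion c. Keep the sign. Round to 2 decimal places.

H = 64/100 = 0.6400
FA = 13/75 = 0.1733
Φ⁻¹(H) = 0.358
Φ⁻¹(FA) = -0.941
c = −½·[z(H) + z(FA)] = −0.5 × (0.358 + (-0.941)) = 0.2915
c > 0: the interviewer has a conservative response bias.

c = 0.29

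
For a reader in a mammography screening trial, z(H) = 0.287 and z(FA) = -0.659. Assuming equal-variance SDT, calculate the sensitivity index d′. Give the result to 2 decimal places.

d′ = 0.95

d' = z(H) − z(FA) = 0.287 − (-0.659) = 0.946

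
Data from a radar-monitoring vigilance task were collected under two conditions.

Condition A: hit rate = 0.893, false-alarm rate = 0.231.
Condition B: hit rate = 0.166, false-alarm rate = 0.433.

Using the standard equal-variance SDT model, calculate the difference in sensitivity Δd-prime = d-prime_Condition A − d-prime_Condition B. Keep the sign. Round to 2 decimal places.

Δd-prime = 2.78

Condition A: z(0.893) = 1.243, z(0.231) = -0.736, d' = 1.979
Condition B: z(0.166) = -0.970, z(0.433) = -0.169, d' = -0.801
Δd' = d'_Condition A − d'_Condition B = 1.979 − (-0.801) = 2.780
Condition A has the higher sensitivity.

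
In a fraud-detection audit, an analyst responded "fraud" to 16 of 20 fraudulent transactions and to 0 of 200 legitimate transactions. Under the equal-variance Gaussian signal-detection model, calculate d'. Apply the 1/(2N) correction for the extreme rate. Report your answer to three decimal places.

The false-alarm rate is 0/200 = 0, so apply the 1/(2N) correction: FA → 1/(2·200) = 0.00250.
z(H) = z(0.80000) = 0.8416
z(FA) = z(0.00250) = -2.8070
d' = 0.8416 − (-2.8070) = 3.6486

d' = 3.649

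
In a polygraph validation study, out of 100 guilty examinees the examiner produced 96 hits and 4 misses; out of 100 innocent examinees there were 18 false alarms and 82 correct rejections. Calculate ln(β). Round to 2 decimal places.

ln β = -1.11

H = 96/100 = 0.9600
FA = 18/100 = 0.1800
z(0.9600) = 1.751, z(0.1800) = -0.915
ln β = −½·[z(H)² − z(FA)²] = −0.5 × (3.066 − 0.837) = -1.1145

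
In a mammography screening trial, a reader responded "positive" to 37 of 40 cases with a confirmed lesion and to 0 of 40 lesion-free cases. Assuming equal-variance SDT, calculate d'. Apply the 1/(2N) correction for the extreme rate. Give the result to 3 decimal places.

The false-alarm rate is 0/40 = 0, so apply the 1/(2N) correction: FA → 1/(2·40) = 0.01250.
z(H) = z(0.92500) = 1.4395
z(FA) = z(0.01250) = -2.2414
d' = 1.4395 − (-2.2414) = 3.6809

d' = 3.681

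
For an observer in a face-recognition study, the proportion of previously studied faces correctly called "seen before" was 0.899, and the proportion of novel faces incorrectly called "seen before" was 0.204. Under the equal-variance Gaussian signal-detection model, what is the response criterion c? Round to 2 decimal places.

z(0.899) = 1.2759, z(0.204) = -0.8274
c = −½·[z(H) + z(FA)] = −0.5 × (1.2759 + (-0.8274)) = -0.22425

c = -0.22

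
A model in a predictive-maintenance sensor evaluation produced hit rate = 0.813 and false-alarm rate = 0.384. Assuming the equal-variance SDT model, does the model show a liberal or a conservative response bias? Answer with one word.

liberal

z(H) = 0.889, z(FA) = -0.295
c = −½·(z(H) + z(FA)) = -0.297
c < 0 → liberal criterion (biased toward responding “yes”).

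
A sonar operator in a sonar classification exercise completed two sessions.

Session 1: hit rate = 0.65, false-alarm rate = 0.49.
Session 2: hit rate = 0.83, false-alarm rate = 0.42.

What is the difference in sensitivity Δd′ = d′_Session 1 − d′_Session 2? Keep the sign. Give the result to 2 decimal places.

Session 1: z(0.65) = 0.385, z(0.49) = -0.025, d' = 0.410
Session 2: z(0.83) = 0.954, z(0.42) = -0.202, d' = 1.156
Δd' = d'_Session 1 − d'_Session 2 = 0.410 − 1.156 = -0.746
Session 2 has the higher sensitivity.

Δd′ = -0.75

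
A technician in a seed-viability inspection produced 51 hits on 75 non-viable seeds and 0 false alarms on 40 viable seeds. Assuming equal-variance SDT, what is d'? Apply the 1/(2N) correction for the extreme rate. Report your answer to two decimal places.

The false-alarm rate is 0/40 = 0, so apply the 1/(2N) correction: FA → 1/(2·40) = 0.01250.
z(H) = z(0.68000) = 0.468
z(FA) = z(0.01250) = -2.241
d' = 0.468 − (-2.241) = 2.709

d' = 2.71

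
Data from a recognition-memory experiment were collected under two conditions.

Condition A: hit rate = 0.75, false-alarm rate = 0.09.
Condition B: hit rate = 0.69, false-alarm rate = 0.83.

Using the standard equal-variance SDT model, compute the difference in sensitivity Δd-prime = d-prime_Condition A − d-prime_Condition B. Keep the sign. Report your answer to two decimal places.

Condition A: z(0.75) = 0.674, z(0.09) = -1.341, d' = 2.015
Condition B: z(0.69) = 0.496, z(0.83) = 0.954, d' = -0.458
Δd' = d'_Condition A − d'_Condition B = 2.015 − (-0.458) = 2.473
Condition A has the higher sensitivity.

Δd-prime = 2.47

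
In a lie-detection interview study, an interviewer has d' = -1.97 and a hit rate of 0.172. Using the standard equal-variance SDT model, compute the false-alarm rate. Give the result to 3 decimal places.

z(hit rate) = z(0.172) = -0.9463
z(FA) = z(H) − d' = -0.9463 − (-1.97) = 1.0237
false-alarm rate = Φ(1.0237) = 0.8470

false-alarm rate = 0.847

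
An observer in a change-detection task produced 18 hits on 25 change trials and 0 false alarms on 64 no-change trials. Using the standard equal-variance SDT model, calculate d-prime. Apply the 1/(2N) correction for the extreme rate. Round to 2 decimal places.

The false-alarm rate is 0/64 = 0, so apply the 1/(2N) correction: FA → 1/(2·64) = 0.00781.
z(H) = z(0.72000) = 0.583
z(FA) = z(0.00781) = -2.418
d' = 0.583 − (-2.418) = 3.001

d-prime = 3.00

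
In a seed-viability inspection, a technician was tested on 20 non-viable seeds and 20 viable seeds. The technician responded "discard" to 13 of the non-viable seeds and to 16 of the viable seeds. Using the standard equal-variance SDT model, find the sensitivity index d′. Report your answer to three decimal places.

H = 13/20 = 0.6500
FA = 16/20 = 0.8000
Φ⁻¹(0.6500) = 0.3853, Φ⁻¹(0.8000) = 0.8416
d' = z(H) − z(FA) = 0.3853 − 0.8416 = -0.4563

d′ = -0.456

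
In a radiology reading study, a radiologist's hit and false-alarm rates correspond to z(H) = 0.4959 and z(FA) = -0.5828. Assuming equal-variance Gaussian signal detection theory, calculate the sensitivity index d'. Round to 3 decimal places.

d' = z(H) − z(FA) = 0.4959 − (-0.5828) = 1.0787

d' = 1.079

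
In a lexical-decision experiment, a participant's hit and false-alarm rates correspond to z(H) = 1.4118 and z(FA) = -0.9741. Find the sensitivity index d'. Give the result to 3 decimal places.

d' = 2.386

d' = z(H) − z(FA) = 1.4118 − (-0.9741) = 2.3859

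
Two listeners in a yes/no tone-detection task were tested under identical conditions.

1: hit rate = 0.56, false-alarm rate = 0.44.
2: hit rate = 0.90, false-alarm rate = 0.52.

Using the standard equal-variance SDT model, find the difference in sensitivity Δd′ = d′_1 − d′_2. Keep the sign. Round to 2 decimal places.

1: z(0.56) = 0.151, z(0.44) = -0.151, d' = 0.302
2: z(0.90) = 1.282, z(0.52) = 0.050, d' = 1.232
Δd' = d'_1 − d'_2 = 0.302 − 1.232 = -0.930
2 has the higher sensitivity.

Δd′ = -0.93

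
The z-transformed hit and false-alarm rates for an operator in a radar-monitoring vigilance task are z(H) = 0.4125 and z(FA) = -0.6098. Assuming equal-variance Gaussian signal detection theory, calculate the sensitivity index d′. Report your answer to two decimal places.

d' = z(H) − z(FA) = 0.4125 − (-0.6098) = 1.0223

d′ = 1.02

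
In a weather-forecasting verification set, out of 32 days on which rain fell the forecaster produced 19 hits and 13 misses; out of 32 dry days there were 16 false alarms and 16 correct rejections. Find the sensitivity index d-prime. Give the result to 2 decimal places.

H = 19/32 = 0.5938
FA = 16/32 = 0.5000
z(0.5938) = 0.237, z(0.5000) = 0.000
d' = z(H) − z(FA) = 0.237 − 0.000 = 0.237

d-prime = 0.24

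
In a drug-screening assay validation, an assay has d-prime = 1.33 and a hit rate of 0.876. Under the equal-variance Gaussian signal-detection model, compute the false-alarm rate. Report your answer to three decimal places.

false-alarm rate = 0.431

z(hit rate) = z(0.876) = 1.1552
z(FA) = z(H) − d' = 1.1552 − 1.33 = -0.1748
false-alarm rate = Φ(-0.1748) = 0.4306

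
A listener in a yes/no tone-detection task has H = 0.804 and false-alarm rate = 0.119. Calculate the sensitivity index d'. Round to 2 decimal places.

z(H) = 0.856
z(FA) = -1.180
d' = z(H) − z(FA) = 0.856 − (-1.180) = 2.036

d' = 2.04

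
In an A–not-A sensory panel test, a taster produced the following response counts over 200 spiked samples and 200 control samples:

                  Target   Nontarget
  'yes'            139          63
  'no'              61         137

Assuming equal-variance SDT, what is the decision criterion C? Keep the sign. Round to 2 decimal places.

H = 139/200 = 0.6950
FA = 63/200 = 0.3150
z(H) = z(0.6950) = 0.5101
z(FA) = z(0.3150) = -0.4817
c = −½·[z(H) + z(FA)] = −0.5 × (0.5101 + (-0.4817)) = -0.0142
c < 0: the taster has a liberal response bias.

C = -0.01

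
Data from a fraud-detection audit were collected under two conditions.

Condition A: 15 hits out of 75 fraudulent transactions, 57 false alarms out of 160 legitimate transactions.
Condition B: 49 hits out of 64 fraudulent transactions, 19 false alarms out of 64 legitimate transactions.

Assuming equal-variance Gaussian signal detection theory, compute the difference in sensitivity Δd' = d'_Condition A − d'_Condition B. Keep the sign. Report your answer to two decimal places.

Condition A: z(0.2000) = -0.842, z(0.3563) = -0.368, d' = -0.474
Condition B: z(0.7656) = 0.724, z(0.2969) = -0.533, d' = 1.257
Δd' = d'_Condition A − d'_Condition B = -0.474 − 1.257 = -1.731
Condition B has the higher sensitivity.

Δd' = -1.73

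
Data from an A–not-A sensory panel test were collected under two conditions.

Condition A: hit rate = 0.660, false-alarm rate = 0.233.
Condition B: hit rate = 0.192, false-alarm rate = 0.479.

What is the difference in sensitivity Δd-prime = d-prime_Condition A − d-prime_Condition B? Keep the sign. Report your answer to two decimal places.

Δd-prime = 1.96

Condition A: z(0.660) = 0.412, z(0.233) = -0.729, d' = 1.141
Condition B: z(0.192) = -0.871, z(0.479) = -0.053, d' = -0.818
Δd' = d'_Condition A − d'_Condition B = 1.141 − (-0.818) = 1.959
Condition A has the higher sensitivity.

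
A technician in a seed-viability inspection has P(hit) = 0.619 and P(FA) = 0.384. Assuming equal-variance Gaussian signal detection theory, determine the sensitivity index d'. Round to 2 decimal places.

z(H) = 0.3029
z(FA) = -0.2950
d' = z(H) − z(FA) = 0.3029 − (-0.2950) = 0.5979

d' = 0.60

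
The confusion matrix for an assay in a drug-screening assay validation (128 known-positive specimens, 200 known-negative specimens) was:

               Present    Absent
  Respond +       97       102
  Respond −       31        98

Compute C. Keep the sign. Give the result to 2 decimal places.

H = 97/128 = 0.7578
FA = 102/200 = 0.5100
z(H) = 0.699
z(FA) = 0.025
c = −½·[z(H) + z(FA)] = −0.5 × (0.699 + 0.025) = -0.362
c < 0: the assay has a liberal response bias.

C = -0.36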